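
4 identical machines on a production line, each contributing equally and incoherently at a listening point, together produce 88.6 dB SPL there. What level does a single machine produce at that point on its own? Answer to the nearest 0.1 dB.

82.6 dB SPL

4 equal incoherent sources add 10·log₁₀(4) = 6.02 dB over one source.
L_one = 88.6 − 6.02 = 82.6 dB SPL.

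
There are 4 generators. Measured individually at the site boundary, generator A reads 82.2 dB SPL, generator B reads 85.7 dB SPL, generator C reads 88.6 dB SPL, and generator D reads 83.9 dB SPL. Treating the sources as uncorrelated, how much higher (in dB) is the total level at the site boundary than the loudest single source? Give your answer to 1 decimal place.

3.2 dB

Add the sources as powers (linear), then convert back to dB:
L_total = 10·log₁₀(10^(82.2/10) + 10^(85.7/10) + 10^(88.6/10) + 10^(83.9/10)) = 91.78 dB SPL.
Excess over the loudest (88.6 dB): 91.78 − 88.6 = 3.2 dB.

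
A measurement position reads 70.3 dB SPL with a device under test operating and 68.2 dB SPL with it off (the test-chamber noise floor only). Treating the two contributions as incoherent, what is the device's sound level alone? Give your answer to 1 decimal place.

66.1 dB SPL

Background correction is a power subtraction:
L_src = 10·log₁₀(10^(70.3/10) − 10^(68.2/10)) = 10·log₁₀(4108000) = 66.1 dB SPL.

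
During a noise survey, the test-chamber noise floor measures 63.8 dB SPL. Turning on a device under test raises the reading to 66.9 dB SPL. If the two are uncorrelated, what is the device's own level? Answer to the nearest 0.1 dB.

Background correction is a power subtraction:
L_src = 10·log₁₀(10^(66.9/10) − 10^(63.8/10)) = 10·log₁₀(2499000) = 64.0 dB SPL.

64.0 dB SPL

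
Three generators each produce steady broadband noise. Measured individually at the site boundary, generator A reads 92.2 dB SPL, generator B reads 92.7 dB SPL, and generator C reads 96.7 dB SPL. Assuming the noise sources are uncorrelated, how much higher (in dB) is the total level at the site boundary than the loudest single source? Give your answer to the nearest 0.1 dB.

2.4 dB

Incoherent sources sum as intensities:
L_total = 10·log₁₀(10^(92.2/10) + 10^(92.7/10) + 10^(96.7/10)) = 99.14 dB SPL.
Excess over the loudest (96.7 dB): 99.14 − 96.7 = 2.4 dB.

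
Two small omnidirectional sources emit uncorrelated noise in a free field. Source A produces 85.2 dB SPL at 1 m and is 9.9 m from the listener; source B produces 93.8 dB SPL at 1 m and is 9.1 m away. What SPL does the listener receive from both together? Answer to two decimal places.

75.10 dB SPL

At the listener: L_A = 85.2 − 20·log₁₀(9.9) = 65.287 dB; L_B = 93.8 − 20·log₁₀(9.1) = 74.619 dB.
Combined: 10·log₁₀(10^(65.287/10)+10^(74.619/10)) = 75.10 dB SPL.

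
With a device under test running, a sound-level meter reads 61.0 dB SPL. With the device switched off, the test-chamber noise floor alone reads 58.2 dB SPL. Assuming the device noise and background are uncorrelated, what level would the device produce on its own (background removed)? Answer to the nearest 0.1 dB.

Background correction is a power subtraction:
L_src = 10·log₁₀(10^(61.0/10) − 10^(58.2/10)) = 10·log₁₀(598200) = 57.8 dB SPL.

57.8 dB SPL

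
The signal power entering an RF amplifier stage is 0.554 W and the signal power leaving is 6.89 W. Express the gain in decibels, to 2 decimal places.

For a power ratio, dB = 10·log₁₀(P₂/P₁).
10·log₁₀(6.89/0.554) = 10·log₁₀(12.44) = 10.95 dB.

10.95 dB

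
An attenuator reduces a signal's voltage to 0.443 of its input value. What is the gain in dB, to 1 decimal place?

For a voltage ratio, dB = 20·log₁₀(V₂/V₁).
20·log₁₀(0.443) = -7.1 dB.

-7.1 dB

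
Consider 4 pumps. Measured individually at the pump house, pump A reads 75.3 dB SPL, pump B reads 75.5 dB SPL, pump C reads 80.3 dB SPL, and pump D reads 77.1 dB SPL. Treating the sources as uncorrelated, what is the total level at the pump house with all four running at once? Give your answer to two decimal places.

Uncorrelated sources add in intensity (power), not in dB.
L_total = 10·log₁₀(10^(75.3/10) + 10^(75.5/10) + 10^(80.3/10) + 10^(77.1/10)) = 10·log₁₀(227800000) = 83.58 dB SPL.

83.58 dB SPL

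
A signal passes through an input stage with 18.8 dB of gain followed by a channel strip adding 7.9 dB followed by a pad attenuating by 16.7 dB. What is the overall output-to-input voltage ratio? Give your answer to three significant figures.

Net gain = 18.8 + 7.9 + (−16.7) = 10.0 dB.
Voltage ratio = 10^(10.0/20) = 3.16.

3.16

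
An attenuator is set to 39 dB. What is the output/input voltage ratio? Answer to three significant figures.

Voltage ratio = 10^(dB/20).
10^(-39/20) = 10^(-1.950) = 0.0112.

0.0112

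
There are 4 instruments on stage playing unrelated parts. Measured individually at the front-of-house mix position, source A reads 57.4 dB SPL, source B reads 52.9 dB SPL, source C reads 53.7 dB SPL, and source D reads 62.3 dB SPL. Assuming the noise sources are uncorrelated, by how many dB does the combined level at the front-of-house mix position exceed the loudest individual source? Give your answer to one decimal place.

2.0 dB

Add the sources as powers (linear), then convert back to dB:
L_total = 10·log₁₀(10^(57.4/10) + 10^(52.9/10) + 10^(53.7/10) + 10^(62.3/10)) = 64.28 dB SPL.
Excess over the loudest (62.3 dB): 64.28 − 62.3 = 2.0 dB.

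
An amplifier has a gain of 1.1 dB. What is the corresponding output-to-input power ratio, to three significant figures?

1.29

Power ratio = 10^(dB/10).
10^(1.1/10) = 10^(0.1100) = 1.29.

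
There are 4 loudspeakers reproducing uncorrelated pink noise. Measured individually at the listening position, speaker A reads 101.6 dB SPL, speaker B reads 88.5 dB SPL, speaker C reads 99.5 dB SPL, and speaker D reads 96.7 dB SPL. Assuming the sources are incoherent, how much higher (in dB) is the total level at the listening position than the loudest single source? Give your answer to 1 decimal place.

Uncorrelated sources add in intensity (power), not in dB.
L_total = 10·log₁₀(10^(101.6/10) + 10^(88.5/10) + 10^(99.5/10) + 10^(96.7/10)) = 104.59 dB SPL.
Excess over the loudest (101.6 dB): 104.59 − 101.6 = 3.0 dB.

3.0 dB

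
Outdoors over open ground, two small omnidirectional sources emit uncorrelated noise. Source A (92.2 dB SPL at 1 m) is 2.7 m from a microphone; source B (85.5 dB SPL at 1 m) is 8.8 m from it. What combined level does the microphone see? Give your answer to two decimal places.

At the listener: L_A = 92.2 − 20·log₁₀(2.7) = 83.573 dB; L_B = 85.5 − 20·log₁₀(8.8) = 66.610 dB.
Combined: 10·log₁₀(10^(83.573/10)+10^(66.610/10)) = 83.66 dB SPL.

83.66 dB SPL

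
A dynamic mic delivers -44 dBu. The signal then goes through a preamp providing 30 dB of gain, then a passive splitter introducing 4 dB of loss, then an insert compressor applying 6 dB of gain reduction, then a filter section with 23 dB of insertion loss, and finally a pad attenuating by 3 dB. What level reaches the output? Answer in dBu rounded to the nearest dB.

-50 dBu

Cascaded gains and losses add directly in dB.
-44 + 30 − 4 − 6 − 23 − 3 = -50 dBu.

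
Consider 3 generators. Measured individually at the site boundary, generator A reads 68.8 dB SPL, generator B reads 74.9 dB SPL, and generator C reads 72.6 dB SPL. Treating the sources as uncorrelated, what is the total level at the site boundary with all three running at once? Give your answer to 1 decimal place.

Incoherent sources sum as intensities:
L_total = 10·log₁₀(10^(68.8/10) + 10^(74.9/10) + 10^(72.6/10)) = 10·log₁₀(56690000) = 77.5 dB SPL.

77.5 dB SPL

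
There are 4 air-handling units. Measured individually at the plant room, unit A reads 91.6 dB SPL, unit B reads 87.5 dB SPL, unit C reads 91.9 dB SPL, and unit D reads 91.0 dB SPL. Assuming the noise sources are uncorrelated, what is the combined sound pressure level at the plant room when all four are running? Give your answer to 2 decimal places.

96.83 dB SPL

Incoherent sources sum as intensities:
L_total = 10·log₁₀(10^(91.6/10) + 10^(87.5/10) + 10^(91.9/10) + 10^(91.0/10)) = 10·log₁₀(4816000000) = 96.83 dB SPL.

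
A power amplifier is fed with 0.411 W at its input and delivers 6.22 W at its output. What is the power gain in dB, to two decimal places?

11.80 dB

Power ratio → dB uses the 10·log₁₀ form:
10·log₁₀(6.22/0.411) = 10·log₁₀(15.13) = 11.80 dB.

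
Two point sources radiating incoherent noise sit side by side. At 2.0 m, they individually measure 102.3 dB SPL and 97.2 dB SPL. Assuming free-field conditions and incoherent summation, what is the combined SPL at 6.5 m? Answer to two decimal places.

93.23 dB SPL

Combined at 2.0 m: 10·log₁₀(10^(102.3/10)+10^(97.2/10)) = 103.469 dB SPL.
Then apply −20·log₁₀(6.5/2.0) = -10.238 dB → 93.23 dB SPL.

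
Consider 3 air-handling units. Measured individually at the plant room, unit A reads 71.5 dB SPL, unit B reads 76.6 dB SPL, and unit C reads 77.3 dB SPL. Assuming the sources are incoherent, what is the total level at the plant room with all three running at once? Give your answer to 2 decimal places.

80.55 dB SPL

Uncorrelated sources add in intensity (power), not in dB.
L_total = 10·log₁₀(10^(71.5/10) + 10^(76.6/10) + 10^(77.3/10)) = 10·log₁₀(113500000) = 80.55 dB SPL.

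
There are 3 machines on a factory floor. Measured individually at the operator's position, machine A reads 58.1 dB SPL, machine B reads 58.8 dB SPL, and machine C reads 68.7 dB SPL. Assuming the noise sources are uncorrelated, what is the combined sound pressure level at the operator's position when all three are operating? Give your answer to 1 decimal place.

69.5 dB SPL

Uncorrelated sources add in intensity (power), not in dB.
L_total = 10·log₁₀(10^(58.1/10) + 10^(58.8/10) + 10^(68.7/10)) = 10·log₁₀(8817000) = 69.5 dB SPL.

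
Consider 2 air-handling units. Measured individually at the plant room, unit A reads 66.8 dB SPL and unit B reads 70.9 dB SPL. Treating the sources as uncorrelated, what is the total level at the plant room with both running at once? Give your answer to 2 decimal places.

72.33 dB SPL

Add the sources as powers (linear), then convert back to dB:
L_total = 10·log₁₀(10^(66.8/10) + 10^(70.9/10)) = 10·log₁₀(17090000) = 72.33 dB SPL.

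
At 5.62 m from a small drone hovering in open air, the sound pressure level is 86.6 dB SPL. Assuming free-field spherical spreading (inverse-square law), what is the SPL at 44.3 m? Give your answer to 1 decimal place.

For a point source in a free field, ΔL = −20·log₁₀(d₂/d₁).
ΔL = −20·log₁₀(44.3/5.62) = -17.93 dB, so L₂ = 86.6 + (-17.93) = 68.7 dB SPL.

68.7 dB SPL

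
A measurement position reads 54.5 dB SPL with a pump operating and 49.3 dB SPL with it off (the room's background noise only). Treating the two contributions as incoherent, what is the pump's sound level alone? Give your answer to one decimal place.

Remove the background by subtracting linear intensities:
L_src = 10·log₁₀(10^(54.5/10) − 10^(49.3/10)) = 10·log₁₀(196700) = 52.9 dB SPL.

52.9 dB SPL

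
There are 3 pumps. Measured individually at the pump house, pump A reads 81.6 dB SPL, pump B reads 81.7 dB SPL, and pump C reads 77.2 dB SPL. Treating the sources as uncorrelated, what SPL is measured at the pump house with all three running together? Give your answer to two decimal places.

85.38 dB SPL

Uncorrelated sources add in intensity (power), not in dB.
L_total = 10·log₁₀(10^(81.6/10) + 10^(81.7/10) + 10^(77.2/10)) = 10·log₁₀(344900000) = 85.38 dB SPL.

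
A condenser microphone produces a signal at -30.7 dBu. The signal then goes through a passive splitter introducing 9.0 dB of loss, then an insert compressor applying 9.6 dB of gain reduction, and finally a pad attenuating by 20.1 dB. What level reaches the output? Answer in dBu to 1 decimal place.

-69.4 dBu

Cascaded gains and losses add directly in dB.
-30.7 − 9.0 − 9.6 − 20.1 = -69.4 dBu.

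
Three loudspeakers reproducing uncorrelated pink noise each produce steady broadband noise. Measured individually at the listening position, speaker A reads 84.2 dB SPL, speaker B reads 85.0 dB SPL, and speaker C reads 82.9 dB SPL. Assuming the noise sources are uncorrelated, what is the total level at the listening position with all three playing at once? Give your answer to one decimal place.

88.9 dB SPL

Add the sources as powers (linear), then convert back to dB:
L_total = 10·log₁₀(10^(84.2/10) + 10^(85.0/10) + 10^(82.9/10)) = 10·log₁₀(774200000) = 88.9 dB SPL.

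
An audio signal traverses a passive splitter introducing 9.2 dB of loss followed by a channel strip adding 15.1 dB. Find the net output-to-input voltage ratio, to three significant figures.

Net gain = (−9.2) + 15.1 = 5.9 dB.
Voltage ratio = 10^(5.9/20) = 1.97.

1.97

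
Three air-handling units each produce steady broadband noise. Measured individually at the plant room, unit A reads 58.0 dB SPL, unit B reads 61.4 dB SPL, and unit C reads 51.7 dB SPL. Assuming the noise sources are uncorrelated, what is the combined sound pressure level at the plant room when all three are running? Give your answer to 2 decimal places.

63.34 dB SPL

Incoherent sources sum as intensities:
L_total = 10·log₁₀(10^(58.0/10) + 10^(61.4/10) + 10^(51.7/10)) = 10·log₁₀(2159000) = 63.34 dB SPL.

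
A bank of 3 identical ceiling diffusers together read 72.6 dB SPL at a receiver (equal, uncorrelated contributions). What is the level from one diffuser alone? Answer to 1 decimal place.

3 equal incoherent sources add 10·log₁₀(3) = 4.77 dB over one source.
L_one = 72.6 − 4.77 = 67.8 dB SPL.

67.8 dB SPL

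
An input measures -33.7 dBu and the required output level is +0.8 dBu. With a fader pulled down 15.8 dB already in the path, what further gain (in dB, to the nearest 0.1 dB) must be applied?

The required make-up gain is the shortfall in the dB sum.
G = +0.8 − (-33.7) + 15.8 = 50.3 dB.

50.3 dB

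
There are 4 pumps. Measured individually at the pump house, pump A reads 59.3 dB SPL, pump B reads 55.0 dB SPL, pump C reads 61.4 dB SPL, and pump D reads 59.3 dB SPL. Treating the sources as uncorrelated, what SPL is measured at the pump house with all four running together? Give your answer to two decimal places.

65.31 dB SPL

Incoherent sources sum as intensities:
L_total = 10·log₁₀(10^(59.3/10) + 10^(55.0/10) + 10^(61.4/10) + 10^(59.3/10)) = 10·log₁₀(3399000) = 65.31 dB SPL.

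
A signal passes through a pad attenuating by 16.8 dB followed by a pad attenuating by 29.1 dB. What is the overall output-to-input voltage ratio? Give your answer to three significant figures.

0.00507

Net gain = (−16.8) + (−29.1) = -45.9 dB.
Voltage ratio = 10^(-45.9/20) = 0.00507.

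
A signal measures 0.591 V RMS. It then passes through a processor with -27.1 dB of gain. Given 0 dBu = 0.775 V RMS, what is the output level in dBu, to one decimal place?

-29.5 dBu

Input level: 20·log₁₀(0.591/0.775) = -2.35 dBu.
Output: -2.35 − 27.1 = -29.5 dBu.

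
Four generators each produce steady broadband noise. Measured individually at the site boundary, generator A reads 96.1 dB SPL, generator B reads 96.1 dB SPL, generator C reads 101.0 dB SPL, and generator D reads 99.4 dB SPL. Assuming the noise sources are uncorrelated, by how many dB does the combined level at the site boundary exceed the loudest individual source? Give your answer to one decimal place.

Incoherent sources sum as intensities:
L_total = 10·log₁₀(10^(96.1/10) + 10^(96.1/10) + 10^(101.0/10) + 10^(99.4/10)) = 104.69 dB SPL.
Excess over the loudest (101.0 dB): 104.69 − 101.0 = 3.7 dB.

3.7 dB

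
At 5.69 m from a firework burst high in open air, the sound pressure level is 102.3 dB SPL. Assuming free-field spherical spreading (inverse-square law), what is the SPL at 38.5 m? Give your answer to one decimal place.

Inverse-square spreading gives ΔL = −20·log₁₀(d₂/d₁).
ΔL = −20·log₁₀(38.5/5.69) = -16.61 dB, so L₂ = 102.3 + (-16.61) = 85.7 dB SPL.

85.7 dB SPL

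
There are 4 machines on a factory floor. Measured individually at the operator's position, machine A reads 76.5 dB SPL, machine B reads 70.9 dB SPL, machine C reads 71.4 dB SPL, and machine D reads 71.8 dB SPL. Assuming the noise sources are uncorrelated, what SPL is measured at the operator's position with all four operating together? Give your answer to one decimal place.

Incoherent sources sum as intensities:
L_total = 10·log₁₀(10^(76.5/10) + 10^(70.9/10) + 10^(71.4/10) + 10^(71.8/10)) = 10·log₁₀(85910000) = 79.3 dB SPL.

79.3 dB SPL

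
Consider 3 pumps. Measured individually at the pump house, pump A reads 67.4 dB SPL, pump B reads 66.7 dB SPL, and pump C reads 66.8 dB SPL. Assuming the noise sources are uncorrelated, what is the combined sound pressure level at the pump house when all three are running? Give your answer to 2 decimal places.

71.75 dB SPL

Add the sources as powers (linear), then convert back to dB:
L_total = 10·log₁₀(10^(67.4/10) + 10^(66.7/10) + 10^(66.8/10)) = 10·log₁₀(14960000) = 71.75 dB SPL.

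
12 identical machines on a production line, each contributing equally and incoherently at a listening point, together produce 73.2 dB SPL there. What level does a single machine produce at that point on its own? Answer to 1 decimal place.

62.4 dB SPL

12 equal incoherent sources add 10·log₁₀(12) = 10.79 dB over one source.
L_one = 73.2 − 10.79 = 62.4 dB SPL.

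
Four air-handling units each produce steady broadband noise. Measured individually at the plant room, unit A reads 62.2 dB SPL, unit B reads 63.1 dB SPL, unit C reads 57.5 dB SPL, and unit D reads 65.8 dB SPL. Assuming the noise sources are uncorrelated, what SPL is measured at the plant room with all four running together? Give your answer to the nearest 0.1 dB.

Incoherent sources sum as intensities:
L_total = 10·log₁₀(10^(62.2/10) + 10^(63.1/10) + 10^(57.5/10) + 10^(65.8/10)) = 10·log₁₀(8066000) = 69.1 dB SPL.

69.1 dB SPL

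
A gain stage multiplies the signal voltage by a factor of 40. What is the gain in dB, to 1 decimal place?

Voltage is an amplitude quantity, so gain = 20·log₁₀(V_out/V_in).
20·log₁₀(40) = 32.0 dB.

32.0 dB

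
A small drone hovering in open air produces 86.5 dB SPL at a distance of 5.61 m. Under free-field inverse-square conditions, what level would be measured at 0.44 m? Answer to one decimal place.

108.6 dB SPL

Free-field point source: level drops by 20·log₁₀ of the distance ratio.
ΔL = −20·log₁₀(0.44/5.61) = 22.11 dB, so L₂ = 86.5 + (22.11) = 108.6 dB SPL.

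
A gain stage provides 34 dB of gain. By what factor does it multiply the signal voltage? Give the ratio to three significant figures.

Voltage ratio = 10^(dB/20).
10^(34/20) = 10^(1.700) = 50.1.

50.1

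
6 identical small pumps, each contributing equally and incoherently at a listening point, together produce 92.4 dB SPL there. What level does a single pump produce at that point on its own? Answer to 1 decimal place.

6 equal incoherent sources add 10·log₁₀(6) = 7.78 dB over one source.
L_one = 92.4 − 7.78 = 84.6 dB SPL.

84.6 dB SPL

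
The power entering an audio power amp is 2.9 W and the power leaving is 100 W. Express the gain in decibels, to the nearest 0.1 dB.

Power ratio → dB uses the 10·log₁₀ form:
10·log₁₀(100/2.9) = 10·log₁₀(34.48) = 15.4 dB.

15.4 dB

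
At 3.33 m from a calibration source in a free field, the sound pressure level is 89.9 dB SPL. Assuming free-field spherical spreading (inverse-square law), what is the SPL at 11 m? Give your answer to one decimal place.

For a point source in a free field, ΔL = −20·log₁₀(d₂/d₁).
ΔL = −20·log₁₀(11/3.33) = -10.38 dB, so L₂ = 89.9 + (-10.38) = 79.5 dB SPL.

79.5 dB SPL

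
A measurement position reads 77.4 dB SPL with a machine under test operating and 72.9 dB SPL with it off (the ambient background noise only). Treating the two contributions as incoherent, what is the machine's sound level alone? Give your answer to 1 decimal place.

Remove the background by subtracting linear intensities:
L_src = 10·log₁₀(10^(77.4/10) − 10^(72.9/10)) = 10·log₁₀(35460000) = 75.5 dB SPL.

75.5 dB SPL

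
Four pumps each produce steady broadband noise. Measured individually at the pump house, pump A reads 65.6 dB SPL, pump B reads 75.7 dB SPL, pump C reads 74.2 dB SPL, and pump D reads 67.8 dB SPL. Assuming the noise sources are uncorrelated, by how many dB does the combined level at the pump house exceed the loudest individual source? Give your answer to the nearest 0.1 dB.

2.9 dB

Add the sources as powers (linear), then convert back to dB:
L_total = 10·log₁₀(10^(65.6/10) + 10^(75.7/10) + 10^(74.2/10) + 10^(67.8/10)) = 78.64 dB SPL.
Excess over the loudest (75.7 dB): 78.64 − 75.7 = 2.9 dB.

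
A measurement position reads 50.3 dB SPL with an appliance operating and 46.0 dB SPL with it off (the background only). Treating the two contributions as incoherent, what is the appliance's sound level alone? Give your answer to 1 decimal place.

Remove the background by subtracting linear intensities:
L_src = 10·log₁₀(10^(50.3/10) − 10^(46.0/10)) = 10·log₁₀(67340) = 48.3 dB SPL.

48.3 dB SPL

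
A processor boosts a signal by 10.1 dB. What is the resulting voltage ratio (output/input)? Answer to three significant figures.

3.20

Voltage ratio = 10^(dB/20).
10^(10.1/20) = 10^(0.5050) = 3.20.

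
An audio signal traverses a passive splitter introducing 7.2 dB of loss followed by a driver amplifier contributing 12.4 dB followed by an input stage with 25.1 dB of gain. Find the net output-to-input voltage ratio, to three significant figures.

32.7

Net gain = (−7.2) + 12.4 + 25.1 = 30.3 dB.
Voltage ratio = 10^(30.3/20) = 32.7.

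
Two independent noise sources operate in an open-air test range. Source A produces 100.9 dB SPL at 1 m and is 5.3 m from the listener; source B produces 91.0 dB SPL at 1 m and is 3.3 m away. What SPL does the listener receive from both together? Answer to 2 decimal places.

87.43 dB SPL

At the listener: L_A = 100.9 − 20·log₁₀(5.3) = 86.414 dB; L_B = 91.0 − 20·log₁₀(3.3) = 80.630 dB.
Combined: 10·log₁₀(10^(86.414/10)+10^(80.630/10)) = 87.43 dB SPL.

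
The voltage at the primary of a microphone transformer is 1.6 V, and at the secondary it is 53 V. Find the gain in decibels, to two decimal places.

Voltage ratio → dB uses the 20·log₁₀ form:
20·log₁₀(53/1.6) = 20·log₁₀(33.12) = 30.40 dB.

30.40 dB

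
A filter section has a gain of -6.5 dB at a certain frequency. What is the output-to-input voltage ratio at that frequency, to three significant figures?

0.473

Voltage ratio = 10^(dB/20).
10^(-6.5/20) = 10^(-0.3250) = 0.473.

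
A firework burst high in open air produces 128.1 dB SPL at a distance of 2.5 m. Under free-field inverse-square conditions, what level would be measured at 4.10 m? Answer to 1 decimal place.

123.8 dB SPL

Free-field point source: level drops by 20·log₁₀ of the distance ratio.
ΔL = −20·log₁₀(4.10/2.5) = -4.30 dB, so L₂ = 128.1 + (-4.30) = 123.8 dB SPL.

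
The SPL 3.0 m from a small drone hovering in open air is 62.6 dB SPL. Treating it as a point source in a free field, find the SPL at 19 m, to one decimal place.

46.6 dB SPL

Inverse-square spreading gives ΔL = −20·log₁₀(d₂/d₁).
ΔL = −20·log₁₀(19/3.0) = -16.03 dB, so L₂ = 62.6 + (-16.03) = 46.6 dB SPL.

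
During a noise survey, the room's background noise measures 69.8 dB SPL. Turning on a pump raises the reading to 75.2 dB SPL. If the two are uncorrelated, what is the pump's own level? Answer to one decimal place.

73.7 dB SPL

Background correction is a power subtraction:
L_src = 10·log₁₀(10^(75.2/10) − 10^(69.8/10)) = 10·log₁₀(23560000) = 73.7 dB SPL.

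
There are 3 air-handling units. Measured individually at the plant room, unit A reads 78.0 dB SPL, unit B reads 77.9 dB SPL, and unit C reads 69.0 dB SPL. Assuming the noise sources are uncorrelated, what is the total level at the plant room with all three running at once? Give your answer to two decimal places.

Incoherent sources sum as intensities:
L_total = 10·log₁₀(10^(78.0/10) + 10^(77.9/10) + 10^(69.0/10)) = 10·log₁₀(132700000) = 81.23 dB SPL.

81.23 dB SPL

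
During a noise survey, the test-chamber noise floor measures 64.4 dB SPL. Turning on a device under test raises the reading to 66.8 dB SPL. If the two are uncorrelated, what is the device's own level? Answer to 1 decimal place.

63.1 dB SPL

Subtract intensities: L_src = 10·log₁₀(10^(L_total/10) − 10^(L_bg/10)).
L_src = 10·log₁₀(10^(66.8/10) − 10^(64.4/10)) = 10·log₁₀(2032000) = 63.1 dB SPL.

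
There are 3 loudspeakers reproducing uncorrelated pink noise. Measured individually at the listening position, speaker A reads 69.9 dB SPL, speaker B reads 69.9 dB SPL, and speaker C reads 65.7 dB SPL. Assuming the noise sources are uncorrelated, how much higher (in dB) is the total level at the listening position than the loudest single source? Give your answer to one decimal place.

3.8 dB

Incoherent sources sum as intensities:
L_total = 10·log₁₀(10^(69.9/10) + 10^(69.9/10) + 10^(65.7/10)) = 73.67 dB SPL.
Excess over the loudest (69.9 dB): 73.67 − 69.9 = 3.8 dB.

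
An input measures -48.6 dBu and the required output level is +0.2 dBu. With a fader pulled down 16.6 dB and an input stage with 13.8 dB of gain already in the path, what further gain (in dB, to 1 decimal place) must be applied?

The required make-up gain is the shortfall in the dB sum.
G = +0.2 − (-48.6) + 16.6 − 13.8 = 51.6 dB.

51.6 dB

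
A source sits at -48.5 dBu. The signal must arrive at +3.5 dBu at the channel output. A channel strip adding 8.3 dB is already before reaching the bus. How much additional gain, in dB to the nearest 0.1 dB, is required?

The required make-up gain is the shortfall in the dB sum.
G = +3.5 − (-48.5) − 8.3 = 43.7 dB.

43.7 dB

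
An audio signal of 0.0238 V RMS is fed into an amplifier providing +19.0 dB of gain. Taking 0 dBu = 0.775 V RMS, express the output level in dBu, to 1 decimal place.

-11.3 dBu

Input level: 20·log₁₀(0.0238/0.775) = -30.25 dBu.
Output: -30.25 + 19.0 = -11.3 dBu.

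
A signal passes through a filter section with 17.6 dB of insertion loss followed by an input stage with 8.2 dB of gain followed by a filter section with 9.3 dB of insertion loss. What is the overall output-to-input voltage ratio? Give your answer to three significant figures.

Net gain = (−17.6) + 8.2 + (−9.3) = -18.7 dB.
Voltage ratio = 10^(-18.7/20) = 0.116.

0.116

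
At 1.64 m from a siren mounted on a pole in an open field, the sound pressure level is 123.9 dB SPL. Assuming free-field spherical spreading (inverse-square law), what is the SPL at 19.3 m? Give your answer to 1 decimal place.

102.5 dB SPL

For a point source in a free field, ΔL = −20·log₁₀(d₂/d₁).
ΔL = −20·log₁₀(19.3/1.64) = -21.41 dB, so L₂ = 123.9 + (-21.41) = 102.5 dB SPL.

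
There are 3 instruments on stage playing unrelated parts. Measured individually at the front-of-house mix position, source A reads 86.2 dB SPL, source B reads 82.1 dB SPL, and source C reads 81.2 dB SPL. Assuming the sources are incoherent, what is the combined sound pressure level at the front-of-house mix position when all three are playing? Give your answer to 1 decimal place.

88.5 dB SPL

Incoherent sources sum as intensities:
L_total = 10·log₁₀(10^(86.2/10) + 10^(82.1/10) + 10^(81.2/10)) = 10·log₁₀(710900000) = 88.5 dB SPL.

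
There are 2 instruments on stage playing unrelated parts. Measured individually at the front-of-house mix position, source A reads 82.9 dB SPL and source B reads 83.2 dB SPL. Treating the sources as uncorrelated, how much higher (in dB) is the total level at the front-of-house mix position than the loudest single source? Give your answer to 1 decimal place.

2.9 dB

Uncorrelated sources add in intensity (power), not in dB.
L_total = 10·log₁₀(10^(82.9/10) + 10^(83.2/10)) = 86.06 dB SPL.
Excess over the loudest (83.2 dB): 86.06 − 83.2 = 2.9 dB.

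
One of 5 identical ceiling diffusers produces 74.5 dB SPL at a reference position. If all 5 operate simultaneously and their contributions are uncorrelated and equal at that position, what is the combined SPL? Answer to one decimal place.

5 equal incoherent sources raise the level by 10·log₁₀(5) = 6.99 dB.
L_total = 74.5 + 6.99 = 81.5 dB SPL.

81.5 dB SPL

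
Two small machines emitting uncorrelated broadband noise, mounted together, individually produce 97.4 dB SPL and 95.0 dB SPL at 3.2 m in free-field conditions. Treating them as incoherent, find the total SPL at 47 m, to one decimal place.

Combined at 3.2 m: 10·log₁₀(10^(97.4/10)+10^(95.0/10)) = 99.37 dB SPL.
Then apply −20·log₁₀(47/3.2) = -23.34 dB → 76.0 dB SPL.

76.0 dB SPL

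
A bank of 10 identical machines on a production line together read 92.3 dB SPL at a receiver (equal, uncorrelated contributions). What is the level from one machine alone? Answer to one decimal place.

10 equal incoherent sources add 10·log₁₀(10) = 10.00 dB over one source.
L_one = 92.3 − 10.00 = 82.3 dB SPL.

82.3 dB SPL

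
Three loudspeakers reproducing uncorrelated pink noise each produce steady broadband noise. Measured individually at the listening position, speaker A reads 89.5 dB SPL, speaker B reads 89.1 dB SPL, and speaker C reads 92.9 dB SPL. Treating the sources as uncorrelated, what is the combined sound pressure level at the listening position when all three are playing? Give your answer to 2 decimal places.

95.63 dB SPL

Incoherent sources sum as intensities:
L_total = 10·log₁₀(10^(89.5/10) + 10^(89.1/10) + 10^(92.9/10)) = 10·log₁₀(3654000000) = 95.63 dB SPL.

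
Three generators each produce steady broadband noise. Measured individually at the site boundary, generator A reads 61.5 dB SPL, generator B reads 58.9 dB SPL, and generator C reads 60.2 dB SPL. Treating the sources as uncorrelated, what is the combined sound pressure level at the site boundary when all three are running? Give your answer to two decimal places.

Uncorrelated sources add in intensity (power), not in dB.
L_total = 10·log₁₀(10^(61.5/10) + 10^(58.9/10) + 10^(60.2/10)) = 10·log₁₀(3236000) = 65.10 dB SPL.

65.10 dB SPL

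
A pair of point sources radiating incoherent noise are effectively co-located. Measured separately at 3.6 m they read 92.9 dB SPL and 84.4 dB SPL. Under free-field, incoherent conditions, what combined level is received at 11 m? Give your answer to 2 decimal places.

Combined at 3.6 m: 10·log₁₀(10^(92.9/10)+10^(84.4/10)) = 93.474 dB SPL.
Then apply −20·log₁₀(11/3.6) = -9.702 dB → 83.77 dB SPL.

83.77 dB SPL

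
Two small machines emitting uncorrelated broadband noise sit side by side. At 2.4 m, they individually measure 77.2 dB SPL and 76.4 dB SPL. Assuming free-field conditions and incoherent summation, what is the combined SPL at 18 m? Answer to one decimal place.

Combined at 2.4 m: 10·log₁₀(10^(77.2/10)+10^(76.4/10)) = 79.83 dB SPL.
Then apply −20·log₁₀(18/2.4) = -17.50 dB → 62.3 dB SPL.

62.3 dB SPL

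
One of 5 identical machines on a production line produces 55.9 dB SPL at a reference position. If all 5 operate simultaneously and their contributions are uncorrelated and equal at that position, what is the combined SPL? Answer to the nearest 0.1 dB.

62.9 dB SPL

5 equal incoherent sources raise the level by 10·log₁₀(5) = 6.99 dB.
L_total = 55.9 + 6.99 = 62.9 dB SPL.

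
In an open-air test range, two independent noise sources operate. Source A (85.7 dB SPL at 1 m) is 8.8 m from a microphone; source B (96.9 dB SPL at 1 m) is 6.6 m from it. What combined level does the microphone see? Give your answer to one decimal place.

80.7 dB SPL

At the listener: L_A = 85.7 − 20·log₁₀(8.8) = 66.81 dB; L_B = 96.9 − 20·log₁₀(6.6) = 80.51 dB.
Combined: 10·log₁₀(10^(66.81/10)+10^(80.51/10)) = 80.7 dB SPL.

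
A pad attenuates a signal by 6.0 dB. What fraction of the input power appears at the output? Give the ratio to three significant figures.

0.251

Power ratio = 10^(dB/10).
10^(-6.0/10) = 10^(-0.6000) = 0.251.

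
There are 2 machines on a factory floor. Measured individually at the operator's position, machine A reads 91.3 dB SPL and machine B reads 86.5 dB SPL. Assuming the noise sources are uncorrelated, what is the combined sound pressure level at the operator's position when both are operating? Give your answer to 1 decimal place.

92.5 dB SPL

Uncorrelated sources add in intensity (power), not in dB.
L_total = 10·log₁₀(10^(91.3/10) + 10^(86.5/10)) = 10·log₁₀(1796000000) = 92.5 dB SPL.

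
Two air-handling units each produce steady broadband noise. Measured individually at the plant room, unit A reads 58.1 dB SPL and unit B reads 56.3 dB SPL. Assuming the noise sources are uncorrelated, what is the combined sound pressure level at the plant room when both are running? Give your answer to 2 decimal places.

60.30 dB SPL

Incoherent sources sum as intensities:
L_total = 10·log₁₀(10^(58.1/10) + 10^(56.3/10)) = 10·log₁₀(1072000) = 60.30 dB SPL.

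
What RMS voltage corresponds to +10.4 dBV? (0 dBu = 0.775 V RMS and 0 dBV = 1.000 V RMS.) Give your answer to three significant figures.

V = 1.000 V × 10^(+10.4/20).
= 1.000 × 3.311 = 3.31 V.

3.31 V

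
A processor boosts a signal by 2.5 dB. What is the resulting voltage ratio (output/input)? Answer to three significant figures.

Voltage ratio = 10^(dB/20).
10^(2.5/20) = 10^(0.1250) = 1.33.

1.33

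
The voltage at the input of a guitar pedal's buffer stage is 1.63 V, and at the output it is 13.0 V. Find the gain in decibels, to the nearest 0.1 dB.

Voltage is an amplitude quantity, so gain = 20·log₁₀(V_out/V_in).
20·log₁₀(13.0/1.63) = 20·log₁₀(7.975) = 18.0 dB.

18.0 dB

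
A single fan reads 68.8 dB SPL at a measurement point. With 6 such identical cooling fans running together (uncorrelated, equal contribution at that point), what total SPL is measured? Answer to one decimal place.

6 equal incoherent sources raise the level by 10·log₁₀(6) = 7.78 dB.
L_total = 68.8 + 7.78 = 76.6 dB SPL.

76.6 dB SPL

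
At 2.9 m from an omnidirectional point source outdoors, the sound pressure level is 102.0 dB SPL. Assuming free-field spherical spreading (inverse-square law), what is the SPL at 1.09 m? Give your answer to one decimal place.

Free-field point source: level drops by 20·log₁₀ of the distance ratio.
ΔL = −20·log₁₀(1.09/2.9) = 8.50 dB, so L₂ = 102.0 + (8.50) = 110.5 dB SPL.

110.5 dB SPL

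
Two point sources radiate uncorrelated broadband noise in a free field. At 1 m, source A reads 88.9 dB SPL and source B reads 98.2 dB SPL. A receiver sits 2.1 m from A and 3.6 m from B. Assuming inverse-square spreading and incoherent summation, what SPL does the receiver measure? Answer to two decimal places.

88.36 dB SPL

At the listener: L_A = 88.9 − 20·log₁₀(2.1) = 82.456 dB; L_B = 98.2 − 20·log₁₀(3.6) = 87.074 dB.
Combined: 10·log₁₀(10^(82.456/10)+10^(87.074/10)) = 88.36 dB SPL.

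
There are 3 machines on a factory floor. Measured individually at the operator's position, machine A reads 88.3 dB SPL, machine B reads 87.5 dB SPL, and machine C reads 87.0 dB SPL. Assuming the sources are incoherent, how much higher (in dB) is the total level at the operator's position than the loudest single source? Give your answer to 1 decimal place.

4.1 dB

Add the sources as powers (linear), then convert back to dB:
L_total = 10·log₁₀(10^(88.3/10) + 10^(87.5/10) + 10^(87.0/10)) = 92.40 dB SPL.
Excess over the loudest (88.3 dB): 92.40 − 88.3 = 4.1 dB.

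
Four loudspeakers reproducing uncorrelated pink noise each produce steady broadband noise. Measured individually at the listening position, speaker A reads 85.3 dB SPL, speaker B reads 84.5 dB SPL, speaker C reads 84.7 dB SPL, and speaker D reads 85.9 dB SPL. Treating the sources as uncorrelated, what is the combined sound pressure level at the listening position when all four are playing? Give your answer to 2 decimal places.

Incoherent sources sum as intensities:
L_total = 10·log₁₀(10^(85.3/10) + 10^(84.5/10) + 10^(84.7/10) + 10^(85.9/10)) = 10·log₁₀(1305000000) = 91.16 dB SPL.

91.16 dB SPL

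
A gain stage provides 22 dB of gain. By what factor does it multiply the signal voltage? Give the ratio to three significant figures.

12.6

Voltage ratio = 10^(dB/20).
10^(22/20) = 10^(1.100) = 12.6.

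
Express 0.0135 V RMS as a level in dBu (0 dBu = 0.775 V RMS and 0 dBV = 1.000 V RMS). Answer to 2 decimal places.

-35.18 dBu

dBu = 20·log₁₀(V / 0.775 V).
20·log₁₀(0.0135/0.775) = -35.18 dBu.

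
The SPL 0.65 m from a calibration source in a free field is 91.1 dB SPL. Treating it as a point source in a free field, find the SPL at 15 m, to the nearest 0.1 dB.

63.8 dB SPL

For a point source in a free field, ΔL = −20·log₁₀(d₂/d₁).
ΔL = −20·log₁₀(15/0.65) = -27.26 dB, so L₂ = 91.1 + (-27.26) = 63.8 dB SPL.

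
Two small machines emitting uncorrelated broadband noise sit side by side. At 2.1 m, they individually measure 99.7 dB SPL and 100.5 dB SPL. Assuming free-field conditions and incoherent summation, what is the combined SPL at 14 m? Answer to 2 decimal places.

86.65 dB SPL

Combined at 2.1 m: 10·log₁₀(10^(99.7/10)+10^(100.5/10)) = 103.129 dB SPL.
Then apply −20·log₁₀(14/2.1) = -16.478 dB → 86.65 dB SPL.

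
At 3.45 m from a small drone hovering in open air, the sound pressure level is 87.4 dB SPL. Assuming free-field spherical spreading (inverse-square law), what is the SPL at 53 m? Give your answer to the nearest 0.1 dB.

For a point source in a free field, ΔL = −20·log₁₀(d₂/d₁).
ΔL = −20·log₁₀(53/3.45) = -23.73 dB, so L₂ = 87.4 + (-23.73) = 63.7 dB SPL.

63.7 dB SPL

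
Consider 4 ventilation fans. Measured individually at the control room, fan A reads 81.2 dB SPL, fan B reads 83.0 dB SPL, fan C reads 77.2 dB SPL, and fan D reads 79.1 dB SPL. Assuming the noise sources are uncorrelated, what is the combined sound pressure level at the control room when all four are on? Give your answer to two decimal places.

86.68 dB SPL

Incoherent sources sum as intensities:
L_total = 10·log₁₀(10^(81.2/10) + 10^(83.0/10) + 10^(77.2/10) + 10^(79.1/10)) = 10·log₁₀(465100000) = 86.68 dB SPL.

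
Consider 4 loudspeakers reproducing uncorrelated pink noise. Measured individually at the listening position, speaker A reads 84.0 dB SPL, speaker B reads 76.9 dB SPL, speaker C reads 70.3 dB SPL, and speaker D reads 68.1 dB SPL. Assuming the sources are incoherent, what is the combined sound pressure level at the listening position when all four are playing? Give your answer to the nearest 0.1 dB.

Uncorrelated sources add in intensity (power), not in dB.
L_total = 10·log₁₀(10^(84.0/10) + 10^(76.9/10) + 10^(70.3/10) + 10^(68.1/10)) = 10·log₁₀(317300000) = 85.0 dB SPL.

85.0 dB SPL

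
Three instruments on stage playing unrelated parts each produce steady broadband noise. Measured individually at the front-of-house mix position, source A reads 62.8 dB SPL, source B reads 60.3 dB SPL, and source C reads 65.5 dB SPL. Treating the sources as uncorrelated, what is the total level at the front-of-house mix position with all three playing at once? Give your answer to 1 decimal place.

Add the sources as powers (linear), then convert back to dB:
L_total = 10·log₁₀(10^(62.8/10) + 10^(60.3/10) + 10^(65.5/10)) = 10·log₁₀(6525000) = 68.1 dB SPL.

68.1 dB SPL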